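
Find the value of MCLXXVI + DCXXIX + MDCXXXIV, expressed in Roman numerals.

MCLXXVI = 1176, DCXXIX = 629, MDCXXXIV = 1634
1176 + 629 = 1805
1805 + 1634 = 3439

MMMCDXXXIX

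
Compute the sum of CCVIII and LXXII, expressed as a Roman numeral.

CCVIII = 208
LXXII = 72
208 + 72 = 280

CCLXXX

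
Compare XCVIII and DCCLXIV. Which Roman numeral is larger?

XCVIII = 98
DCCLXIV = 764
764 is larger

DCCLXIV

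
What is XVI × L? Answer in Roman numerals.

XVI = 16
L = 50
16 × 50 = 800

DCCC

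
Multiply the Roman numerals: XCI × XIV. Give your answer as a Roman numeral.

XCI = 91
XIV = 14
91 × 14 = 1274

MCCLXXIV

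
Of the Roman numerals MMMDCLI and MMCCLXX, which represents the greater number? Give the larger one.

MMMDCLI = 3651
MMCCLXX = 2270
3651 is larger

MMMDCLI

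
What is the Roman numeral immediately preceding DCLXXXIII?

DCLXXXIII = 683, so the previous integer is 683 - 1 = 682

DCLXXXII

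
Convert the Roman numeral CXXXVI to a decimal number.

CXXXVI: C=100, X=10, X=10, X=10, V=5, I=1
100 + 10 + 10 + 10 + 5 + 1 = 136

136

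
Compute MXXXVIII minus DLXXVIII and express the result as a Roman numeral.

MXXXVIII = 1038
DLXXVIII = 578
1038 - 578 = 460

CDLX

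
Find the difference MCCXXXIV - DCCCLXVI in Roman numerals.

MCCXXXIV = 1234
DCCCLXVI = 866
1234 - 866 = 368

CCCLXVIII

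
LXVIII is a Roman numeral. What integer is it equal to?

LXVIII: L=50, X=10, V=5, I=1, I=1, I=1
50 + 10 + 5 + 1 + 1 + 1 = 68

68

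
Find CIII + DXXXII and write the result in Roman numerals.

CIII = 103
DXXXII = 532
103 + 532 = 635

DCXXXV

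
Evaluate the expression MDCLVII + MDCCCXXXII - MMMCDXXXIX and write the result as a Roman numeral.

MDCLVII = 1657, MDCCCXXXII = 1832, MMMCDXXXIX = 3439
1657 + 1832 = 3489
3489 - 3439 = 50

L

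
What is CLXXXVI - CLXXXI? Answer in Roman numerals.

CLXXXVI = 186
CLXXXI = 181
186 - 181 = 5

V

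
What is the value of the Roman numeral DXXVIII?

DXXVIII: D=500, X=10, X=10, V=5, I=1, I=1, I=1
500 + 10 + 10 + 5 + 1 + 1 + 1 = 528

528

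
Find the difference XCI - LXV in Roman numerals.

XCI = 91
LXV = 65
91 - 65 = 26

XXVI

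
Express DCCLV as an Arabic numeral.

DCCLV: D=500, C=100, C=100, L=50, V=5
500 + 100 + 100 + 50 + 5 = 755

755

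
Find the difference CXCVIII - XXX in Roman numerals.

CXCVIII = 198
XXX = 30
198 - 30 = 168

CLXVIII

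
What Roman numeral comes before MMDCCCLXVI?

MMDCCCLXVI = 2866, so the previous integer is 2866 - 1 = 2865

MMDCCCLXV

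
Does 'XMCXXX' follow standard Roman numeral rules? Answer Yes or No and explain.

'XMCXXX': Invalid subtractive combination: XM

No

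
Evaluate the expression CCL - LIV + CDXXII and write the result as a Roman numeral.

CCL = 250, LIV = 54, CDXXII = 422
250 - 54 = 196
196 + 422 = 618

DCXVIII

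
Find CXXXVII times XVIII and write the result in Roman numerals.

CXXXVII = 137
XVIII = 18
137 × 18 = 2466

MMCDLXVI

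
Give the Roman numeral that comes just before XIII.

XIII = 13, so the previous integer is 13 - 1 = 12

XII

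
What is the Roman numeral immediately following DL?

DL = 550; next is 551

DLI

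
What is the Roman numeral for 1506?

Convert 1506 to Roman numerals:
  1506 contains 1×1000 (M)
  506 contains 1×500 (D)
  6 contains 1×5 (V)
  1 contains 1×1 (I)

MDVI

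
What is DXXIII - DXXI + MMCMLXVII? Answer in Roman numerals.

DXXIII = 523, DXXI = 521, MMCMLXVII = 2967
523 - 521 = 2
2 + 2967 = 2969

MMCMLXIX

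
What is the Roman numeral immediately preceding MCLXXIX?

MCLXXIX = 1179, so the previous integer is 1179 - 1 = 1178

MCLXXVIII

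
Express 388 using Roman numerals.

Convert 388 to Roman numerals:
  388 contains 3×100 (CCC)
  88 contains 1×50 (L)
  38 contains 3×10 (XXX)
  8 contains 1×5 (V)
  3 contains 3×1 (III)

CCCLXXXVIII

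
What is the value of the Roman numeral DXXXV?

DXXXV: D=500, X=10, X=10, X=10, V=5
500 + 10 + 10 + 10 + 5 = 535

535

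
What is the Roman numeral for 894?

Convert 894 to Roman numerals:
  894 contains 1×500 (D)
  394 contains 3×100 (CCC)
  94 contains 1×90 (XC)
  4 contains 1×4 (IV)

DCCCXCIV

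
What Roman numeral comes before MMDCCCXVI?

MMDCCCXVI = 2816, so the previous integer is 2816 - 1 = 2815

MMDCCCXV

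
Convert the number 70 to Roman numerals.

Convert 70 to Roman numerals:
  70 contains 1×50 (L)
  20 contains 2×10 (XX)

LXX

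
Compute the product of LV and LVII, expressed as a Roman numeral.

LV = 55
LVII = 57
55 × 57 = 3135

MMMCXXXV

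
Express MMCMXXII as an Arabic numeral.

MMCMXXII: M=1000, M=1000, CM=900, X=10, X=10, I=1, I=1
1000 + 1000 + 900 + 10 + 10 + 1 + 1 = 2922

2922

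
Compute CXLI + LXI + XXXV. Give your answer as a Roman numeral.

CXLI = 141, LXI = 61, XXXV = 35
141 + 61 = 202
202 + 35 = 237

CCXXXVII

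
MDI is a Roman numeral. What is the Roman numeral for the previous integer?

MDI = 1501; previous is 1500

MD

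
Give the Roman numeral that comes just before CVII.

CVII = 107, so the previous integer is 107 - 1 = 106

CVI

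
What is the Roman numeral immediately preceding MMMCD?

MMMCD = 3400; previous is 3399

MMMCCCXCIX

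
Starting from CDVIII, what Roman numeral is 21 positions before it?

CDVIII = 408
408 - 21 = 387

CCCLXXXVII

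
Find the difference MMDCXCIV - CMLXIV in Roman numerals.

MMDCXCIV = 2694
CMLXIV = 964
2694 - 964 = 1730

MDCCXXX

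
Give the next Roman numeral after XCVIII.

XCVIII = 98; next is 99

XCIX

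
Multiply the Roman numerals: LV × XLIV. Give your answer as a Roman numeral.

LV = 55
XLIV = 44
55 × 44 = 2420

MMCDXX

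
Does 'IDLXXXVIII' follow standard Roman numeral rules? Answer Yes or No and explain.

'IDLXXXVIII': Invalid subtractive combination: ID

No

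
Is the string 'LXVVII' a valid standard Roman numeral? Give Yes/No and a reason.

'LXVVII': V should not appear more than once

No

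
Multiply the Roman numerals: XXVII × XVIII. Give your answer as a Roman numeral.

XXVII = 27
XVIII = 18
27 × 18 = 486

CDLXXXVI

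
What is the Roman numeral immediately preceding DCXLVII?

DCXLVII = 647; previous is 646

DCXLVI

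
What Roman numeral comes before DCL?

DCL = 650, so the previous integer is 650 - 1 = 649

DCXLIX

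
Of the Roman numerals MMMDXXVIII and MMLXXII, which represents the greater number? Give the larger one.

MMMDXXVIII = 3528
MMLXXII = 2072
3528 is larger

MMMDXXVIII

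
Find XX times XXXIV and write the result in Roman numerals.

XX = 20
XXXIV = 34
20 × 34 = 680

DCLXXX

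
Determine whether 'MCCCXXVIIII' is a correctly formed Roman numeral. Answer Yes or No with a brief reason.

'MCCCXXVIIII': More than 3 consecutive I's

No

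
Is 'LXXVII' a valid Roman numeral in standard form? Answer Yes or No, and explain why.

'LXXVII': Check the rules: uses only the symbols I, V, X, L, C, D, M; no symbol is repeated more than three times in a row; V, L and D each appear at most once; no smaller symbol precedes a larger one (values never increase from left to right). Value: L (50) + X (10) + X (10) + V (5) + I (1) + I (1) = 77. So it is a valid standard Roman numeral.

Yes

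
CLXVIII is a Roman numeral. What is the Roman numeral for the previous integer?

CLXVIII = 168, so the previous integer is 168 - 1 = 167

CLXVII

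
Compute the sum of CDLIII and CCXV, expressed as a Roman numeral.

CDLIII = 453
CCXV = 215
453 + 215 = 668

DCLXVIII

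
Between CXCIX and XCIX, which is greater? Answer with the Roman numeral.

CXCIX = 199
XCIX = 99
199 is larger

CXCIX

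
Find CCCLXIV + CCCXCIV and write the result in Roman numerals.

CCCLXIV = 364
CCCXCIV = 394
364 + 394 = 758

DCCLVIII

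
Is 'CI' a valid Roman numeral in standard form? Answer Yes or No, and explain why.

'CI': Check the rules: uses only the symbols I, V, X, L, C, D, M; no symbol is repeated more than three times in a row; V, L and D each appear at most once; no smaller symbol precedes a larger one (values never increase from left to right). Value: C (100) + I (1) = 101. So it is a valid standard Roman numeral.

Yes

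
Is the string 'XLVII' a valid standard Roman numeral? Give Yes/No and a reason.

'XLVII': Check the rules: uses only the symbols I, V, X, L, C, D, M; no symbol is repeated more than three times in a row; V, L and D each appear at most once; the only place a smaller symbol precedes a larger one is the allowed subtractive pair XL, the symbol right after such a pair (if any) is smaller than the pair's first symbol, and otherwise the values never increase from left to right. Value: XL (40) + V (5) + I (1) + I (1) = 47. So it is a valid standard Roman numeral.

Yes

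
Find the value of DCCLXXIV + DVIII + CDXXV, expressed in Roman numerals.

DCCLXXIV = 774, DVIII = 508, CDXXV = 425
774 + 508 = 1282
1282 + 425 = 1707

MDCCVII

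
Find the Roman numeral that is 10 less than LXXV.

LXXV = 75
75 - 10 = 65

LXV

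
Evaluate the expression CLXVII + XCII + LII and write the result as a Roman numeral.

CLXVII = 167, XCII = 92, LII = 52
167 + 92 = 259
259 + 52 = 311

CCCXI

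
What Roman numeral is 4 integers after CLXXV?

CLXXV = 175
175 + 4 = 179

CLXXIX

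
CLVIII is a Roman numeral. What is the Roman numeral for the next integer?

CLVIII = 158, so the next integer is 158 + 1 = 159

CLIX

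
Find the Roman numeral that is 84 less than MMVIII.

MMVIII = 2008
2008 - 84 = 1924

MCMXXIV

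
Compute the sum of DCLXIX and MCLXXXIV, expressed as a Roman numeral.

DCLXIX = 669
MCLXXXIV = 1184
669 + 1184 = 1853

MDCCCLIII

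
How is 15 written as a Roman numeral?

Convert 15 to Roman numerals:
  15 contains 1×10 (X)
  5 contains 1×5 (V)

XV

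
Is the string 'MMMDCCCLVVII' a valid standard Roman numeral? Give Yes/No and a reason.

'MMMDCCCLVVII': V should not appear more than once

No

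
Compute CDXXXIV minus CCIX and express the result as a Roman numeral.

CDXXXIV = 434
CCIX = 209
434 - 209 = 225

CCXXV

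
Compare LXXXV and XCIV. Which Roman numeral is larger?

LXXXV = 85
XCIV = 94
94 is larger

XCIV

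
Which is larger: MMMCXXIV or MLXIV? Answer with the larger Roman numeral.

MMMCXXIV = 3124
MLXIV = 1064
3124 is larger

MMMCXXIV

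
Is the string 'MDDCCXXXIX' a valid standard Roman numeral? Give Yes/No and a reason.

'MDDCCXXXIX': D should not appear more than once

No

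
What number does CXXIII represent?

CXXIII: C=100, X=10, X=10, I=1, I=1, I=1
100 + 10 + 10 + 1 + 1 + 1 = 123

123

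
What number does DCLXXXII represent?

DCLXXXII: D=500, C=100, L=50, X=10, X=10, X=10, I=1, I=1
500 + 100 + 50 + 10 + 10 + 10 + 1 + 1 = 682

682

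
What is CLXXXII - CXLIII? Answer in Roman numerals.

CLXXXII = 182
CXLIII = 143
182 - 143 = 39

XXXIX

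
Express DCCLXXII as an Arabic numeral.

DCCLXXII: D=500, C=100, C=100, L=50, X=10, X=10, I=1, I=1
500 + 100 + 100 + 50 + 10 + 10 + 1 + 1 = 772

772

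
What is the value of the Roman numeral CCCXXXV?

CCCXXXV: C=100, C=100, C=100, X=10, X=10, X=10, V=5
100 + 100 + 100 + 10 + 10 + 10 + 5 = 335

335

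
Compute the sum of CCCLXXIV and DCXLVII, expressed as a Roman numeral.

CCCLXXIV = 374
DCXLVII = 647
374 + 647 = 1021

MXXI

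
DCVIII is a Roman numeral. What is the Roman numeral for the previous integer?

DCVIII = 608; previous is 607

DCVII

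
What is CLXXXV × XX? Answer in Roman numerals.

CLXXXV = 185
XX = 20
185 × 20 = 3700

MMMDCC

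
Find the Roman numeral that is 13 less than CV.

CV = 105
105 - 13 = 92

XCII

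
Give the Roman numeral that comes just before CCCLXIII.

CCCLXIII = 363; previous is 362

CCCLXII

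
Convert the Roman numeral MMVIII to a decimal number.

MMVIII: M=1000, M=1000, V=5, I=1, I=1, I=1
1000 + 1000 + 5 + 1 + 1 + 1 = 2008

2008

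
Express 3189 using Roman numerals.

Convert 3189 to Roman numerals:
  3189 contains 3×1000 (MMM)
  189 contains 1×100 (C)
  89 contains 1×50 (L)
  39 contains 3×10 (XXX)
  9 contains 1×9 (IX)

MMMCLXXXIX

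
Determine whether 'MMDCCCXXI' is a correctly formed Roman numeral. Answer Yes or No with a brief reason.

'MMDCCCXXI': Check the rules: uses only the symbols I, V, X, L, C, D, M; no symbol is repeated more than three times in a row; V, L and D each appear at most once; no smaller symbol precedes a larger one (values never increase from left to right). Value: M (1000) + M (1000) + D (500) + C (100) + C (100) + C (100) + X (10) + X (10) + I (1) = 2821. So it is a valid standard Roman numeral.

Yes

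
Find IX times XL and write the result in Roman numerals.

IX = 9
XL = 40
9 × 40 = 360

CCCLX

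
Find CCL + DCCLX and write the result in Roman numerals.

CCL = 250
DCCLX = 760
250 + 760 = 1010

MX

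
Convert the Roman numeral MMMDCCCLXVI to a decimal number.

MMMDCCCLXVI: M=1000, M=1000, M=1000, D=500, C=100, C=100, C=100, L=50, X=10, V=5, I=1
1000 + 1000 + 1000 + 500 + 100 + 100 + 100 + 50 + 10 + 5 + 1 = 3866

3866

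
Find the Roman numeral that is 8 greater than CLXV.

CLXV = 165
165 + 8 = 173

CLXXIII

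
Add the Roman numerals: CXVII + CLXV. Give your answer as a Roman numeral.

CXVII = 117
CLXV = 165
117 + 165 = 282

CCLXXXII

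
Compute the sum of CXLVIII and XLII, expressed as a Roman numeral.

CXLVIII = 148
XLII = 42
148 + 42 = 190

CXC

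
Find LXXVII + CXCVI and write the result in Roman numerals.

LXXVII = 77
CXCVI = 196
77 + 196 = 273

CCLXXIII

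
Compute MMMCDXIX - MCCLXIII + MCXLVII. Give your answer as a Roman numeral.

MMMCDXIX = 3419, MCCLXIII = 1263, MCXLVII = 1147
3419 - 1263 = 2156
2156 + 1147 = 3303

MMMCCCIII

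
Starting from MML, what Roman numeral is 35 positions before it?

MML = 2050
2050 - 35 = 2015

MMXV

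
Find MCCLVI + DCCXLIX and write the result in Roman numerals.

MCCLVI = 1256
DCCXLIX = 749
1256 + 749 = 2005

MMV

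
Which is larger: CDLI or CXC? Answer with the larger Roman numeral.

CDLI = 451
CXC = 190
451 is larger

CDLI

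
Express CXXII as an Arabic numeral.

CXXII: C=100, X=10, X=10, I=1, I=1
100 + 10 + 10 + 1 + 1 = 122

122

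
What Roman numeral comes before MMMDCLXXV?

MMMDCLXXV = 3675, so the previous integer is 3675 - 1 = 3674

MMMDCLXXIV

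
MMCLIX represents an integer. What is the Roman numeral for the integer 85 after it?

MMCLIX = 2159
2159 + 85 = 2244

MMCCXLIV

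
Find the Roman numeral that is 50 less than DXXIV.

DXXIV = 524
524 - 50 = 474

CDLXXIV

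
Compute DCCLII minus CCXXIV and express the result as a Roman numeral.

DCCLII = 752
CCXXIV = 224
752 - 224 = 528

DXXVIII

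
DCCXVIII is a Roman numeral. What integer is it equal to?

DCCXVIII: D=500, C=100, C=100, X=10, V=5, I=1, I=1, I=1
500 + 100 + 100 + 10 + 5 + 1 + 1 + 1 = 718

718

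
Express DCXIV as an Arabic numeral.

DCXIV: D=500, C=100, X=10, IV=4
500 + 100 + 10 + 4 = 614

614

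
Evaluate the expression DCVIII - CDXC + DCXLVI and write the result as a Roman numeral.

DCVIII = 608, CDXC = 490, DCXLVI = 646
608 - 490 = 118
118 + 646 = 764

DCCLXIV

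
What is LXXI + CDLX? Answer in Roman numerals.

LXXI = 71
CDLX = 460
71 + 460 = 531

DXXXI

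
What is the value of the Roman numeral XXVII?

XXVII: X=10, X=10, V=5, I=1, I=1
10 + 10 + 5 + 1 + 1 = 27

27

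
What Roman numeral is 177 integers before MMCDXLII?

MMCDXLII = 2442
2442 - 177 = 2265

MMCCLXV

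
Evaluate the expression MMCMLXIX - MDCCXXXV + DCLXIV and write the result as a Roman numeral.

MMCMLXIX = 2969, MDCCXXXV = 1735, DCLXIV = 664
2969 - 1735 = 1234
1234 + 664 = 1898

MDCCCXCVIII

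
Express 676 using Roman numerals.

Convert 676 to Roman numerals:
  676 contains 1×500 (D)
  176 contains 1×100 (C)
  76 contains 1×50 (L)
  26 contains 2×10 (XX)
  6 contains 1×5 (V)
  1 contains 1×1 (I)

DCLXXVI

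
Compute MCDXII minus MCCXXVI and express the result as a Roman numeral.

MCDXII = 1412
MCCXXVI = 1226
1412 - 1226 = 186

CLXXXVI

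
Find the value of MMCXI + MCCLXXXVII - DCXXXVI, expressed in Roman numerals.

MMCXI = 2111, MCCLXXXVII = 1287, DCXXXVI = 636
2111 + 1287 = 3398
3398 - 636 = 2762

MMDCCLXII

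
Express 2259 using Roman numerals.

Convert 2259 to Roman numerals:
  2259 contains 2×1000 (MM)
  259 contains 2×100 (CC)
  59 contains 1×50 (L)
  9 contains 1×9 (IX)

MMCCLIX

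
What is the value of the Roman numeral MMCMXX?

MMCMXX: M=1000, M=1000, CM=900, X=10, X=10
1000 + 1000 + 900 + 10 + 10 = 2920

2920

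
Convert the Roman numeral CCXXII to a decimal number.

CCXXII: C=100, C=100, X=10, X=10, I=1, I=1
100 + 100 + 10 + 10 + 1 + 1 = 222

222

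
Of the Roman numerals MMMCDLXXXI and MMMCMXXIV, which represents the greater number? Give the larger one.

MMMCDLXXXI = 3481
MMMCMXXIV = 3924
3924 is larger

MMMCMXXIV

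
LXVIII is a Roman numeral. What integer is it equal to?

LXVIII: L=50, X=10, V=5, I=1, I=1, I=1
50 + 10 + 5 + 1 + 1 + 1 = 68

68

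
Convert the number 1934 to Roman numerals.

Convert 1934 to Roman numerals:
  1934 contains 1×1000 (M)
  934 contains 1×900 (CM)
  34 contains 3×10 (XXX)
  4 contains 1×4 (IV)

MCMXXXIV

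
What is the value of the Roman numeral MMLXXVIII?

MMLXXVIII: M=1000, M=1000, L=50, X=10, X=10, V=5, I=1, I=1, I=1
1000 + 1000 + 50 + 10 + 10 + 5 + 1 + 1 + 1 = 2078

2078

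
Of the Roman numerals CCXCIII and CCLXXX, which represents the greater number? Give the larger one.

CCXCIII = 293
CCLXXX = 280
293 is larger

CCXCIII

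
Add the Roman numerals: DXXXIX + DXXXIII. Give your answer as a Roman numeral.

DXXXIX = 539
DXXXIII = 533
539 + 533 = 1072

MLXXII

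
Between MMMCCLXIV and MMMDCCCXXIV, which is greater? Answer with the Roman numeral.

MMMCCLXIV = 3264
MMMDCCCXXIV = 3824
3824 is larger

MMMDCCCXXIV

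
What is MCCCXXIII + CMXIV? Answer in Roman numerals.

MCCCXXIII = 1323
CMXIV = 914
1323 + 914 = 2237

MMCCXXXVII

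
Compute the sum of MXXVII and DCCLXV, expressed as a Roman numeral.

MXXVII = 1027
DCCLXV = 765
1027 + 765 = 1792

MDCCXCII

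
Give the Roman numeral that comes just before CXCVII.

CXCVII = 197, so the previous integer is 197 - 1 = 196

CXCVI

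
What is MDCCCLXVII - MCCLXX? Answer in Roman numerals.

MDCCCLXVII = 1867
MCCLXX = 1270
1867 - 1270 = 597

DXCVII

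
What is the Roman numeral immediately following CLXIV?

CLXIV = 164; next is 165

CLXV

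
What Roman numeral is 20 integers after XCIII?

XCIII = 93
93 + 20 = 113

CXIII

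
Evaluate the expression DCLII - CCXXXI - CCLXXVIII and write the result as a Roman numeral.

DCLII = 652, CCXXXI = 231, CCLXXVIII = 278
652 - 231 = 421
421 - 278 = 143

CXLIII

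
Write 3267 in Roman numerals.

Convert 3267 to Roman numerals:
  3267 contains 3×1000 (MMM)
  267 contains 2×100 (CC)
  67 contains 1×50 (L)
  17 contains 1×10 (X)
  7 contains 1×5 (V)
  2 contains 2×1 (II)

MMMCCLXVII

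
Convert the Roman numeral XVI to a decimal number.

XVI: X=10, V=5, I=1
10 + 5 + 1 = 16

16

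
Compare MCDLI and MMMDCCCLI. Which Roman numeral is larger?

MCDLI = 1451
MMMDCCCLI = 3851
3851 is larger

MMMDCCCLI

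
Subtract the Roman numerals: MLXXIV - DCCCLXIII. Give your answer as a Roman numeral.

MLXXIV = 1074
DCCCLXIII = 863
1074 - 863 = 211

CCXI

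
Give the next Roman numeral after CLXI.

CLXI = 161; next is 162

CLXII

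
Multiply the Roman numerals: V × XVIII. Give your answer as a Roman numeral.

V = 5
XVIII = 18
5 × 18 = 90

XC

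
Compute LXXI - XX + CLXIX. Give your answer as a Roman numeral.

LXXI = 71, XX = 20, CLXIX = 169
71 - 20 = 51
51 + 169 = 220

CCXX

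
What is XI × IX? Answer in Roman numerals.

XI = 11
IX = 9
11 × 9 = 99

XCIX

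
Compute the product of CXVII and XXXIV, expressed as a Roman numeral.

CXVII = 117
XXXIV = 34
117 × 34 = 3978

MMMCMLXXVIII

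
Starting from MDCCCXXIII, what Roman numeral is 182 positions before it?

MDCCCXXIII = 1823
1823 - 182 = 1641

MDCXLI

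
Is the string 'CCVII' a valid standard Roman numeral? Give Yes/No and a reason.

'CCVII': Check the rules: uses only the symbols I, V, X, L, C, D, M; no symbol is repeated more than three times in a row; V, L and D each appear at most once; no smaller symbol precedes a larger one (values never increase from left to right). Value: C (100) + C (100) + V (5) + I (1) + I (1) = 207. So it is a valid standard Roman numeral.

Yes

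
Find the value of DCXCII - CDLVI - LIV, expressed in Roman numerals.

DCXCII = 692, CDLVI = 456, LIV = 54
692 - 456 = 236
236 - 54 = 182

CLXXXII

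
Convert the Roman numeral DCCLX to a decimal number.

DCCLX: D=500, C=100, C=100, L=50, X=10
500 + 100 + 100 + 50 + 10 = 760

760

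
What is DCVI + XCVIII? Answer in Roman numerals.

DCVI = 606
XCVIII = 98
606 + 98 = 704

DCCIV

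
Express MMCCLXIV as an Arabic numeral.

MMCCLXIV: M=1000, M=1000, C=100, C=100, L=50, X=10, IV=4
1000 + 1000 + 100 + 100 + 50 + 10 + 4 = 2264

2264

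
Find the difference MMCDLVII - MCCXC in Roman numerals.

MMCDLVII = 2457
MCCXC = 1290
2457 - 1290 = 1167

MCLXVII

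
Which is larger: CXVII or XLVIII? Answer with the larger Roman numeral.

CXVII = 117
XLVIII = 48
117 is larger

CXVII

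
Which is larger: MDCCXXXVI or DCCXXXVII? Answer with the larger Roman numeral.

MDCCXXXVI = 1736
DCCXXXVII = 737
1736 is larger

MDCCXXXVI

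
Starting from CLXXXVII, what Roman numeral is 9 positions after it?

CLXXXVII = 187
187 + 9 = 196

CXCVI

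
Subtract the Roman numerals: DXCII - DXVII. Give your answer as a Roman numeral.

DXCII = 592
DXVII = 517
592 - 517 = 75

LXXV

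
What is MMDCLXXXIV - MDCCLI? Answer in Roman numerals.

MMDCLXXXIV = 2684
MDCCLI = 1751
2684 - 1751 = 933

CMXXXIII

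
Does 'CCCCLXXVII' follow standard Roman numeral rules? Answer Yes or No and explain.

'CCCCLXXVII': More than 3 consecutive C's

No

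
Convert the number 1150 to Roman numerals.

Convert 1150 to Roman numerals:
  1150 contains 1×1000 (M)
  150 contains 1×100 (C)
  50 contains 1×50 (L)

MCL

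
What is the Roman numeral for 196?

Convert 196 to Roman numerals:
  196 contains 1×100 (C)
  96 contains 1×90 (XC)
  6 contains 1×5 (V)
  1 contains 1×1 (I)

CXCVI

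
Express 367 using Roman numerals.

Convert 367 to Roman numerals:
  367 contains 3×100 (CCC)
  67 contains 1×50 (L)
  17 contains 1×10 (X)
  7 contains 1×5 (V)
  2 contains 2×1 (II)

CCCLXVII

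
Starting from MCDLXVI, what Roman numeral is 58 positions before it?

MCDLXVI = 1466
1466 - 58 = 1408

MCDVIII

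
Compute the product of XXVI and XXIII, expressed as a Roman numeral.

XXVI = 26
XXIII = 23
26 × 23 = 598

DXCVIII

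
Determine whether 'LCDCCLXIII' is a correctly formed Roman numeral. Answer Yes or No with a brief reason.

'LCDCCLXIII': L should not appear more than once

No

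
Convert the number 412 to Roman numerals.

Convert 412 to Roman numerals:
  412 contains 1×400 (CD)
  12 contains 1×10 (X)
  2 contains 2×1 (II)

CDXII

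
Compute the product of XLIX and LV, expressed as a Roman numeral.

XLIX = 49
LV = 55
49 × 55 = 2695

MMDCXCV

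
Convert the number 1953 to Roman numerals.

Convert 1953 to Roman numerals:
  1953 contains 1×1000 (M)
  953 contains 1×900 (CM)
  53 contains 1×50 (L)
  3 contains 3×1 (III)

MCMLIII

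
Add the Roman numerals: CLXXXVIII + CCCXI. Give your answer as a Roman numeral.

CLXXXVIII = 188
CCCXI = 311
188 + 311 = 499

CDXCIX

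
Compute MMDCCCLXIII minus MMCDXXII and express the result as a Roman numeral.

MMDCCCLXIII = 2863
MMCDXXII = 2422
2863 - 2422 = 441

CDXLI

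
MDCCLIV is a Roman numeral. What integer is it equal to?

MDCCLIV: M=1000, D=500, C=100, C=100, L=50, IV=4
1000 + 500 + 100 + 100 + 50 + 4 = 1754

1754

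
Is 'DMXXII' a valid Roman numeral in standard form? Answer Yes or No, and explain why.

'DMXXII': Invalid subtractive combination: DM

No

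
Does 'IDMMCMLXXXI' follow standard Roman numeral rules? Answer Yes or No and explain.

'IDMMCMLXXXI': Invalid subtractive combination: ID

No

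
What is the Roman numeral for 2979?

Convert 2979 to Roman numerals:
  2979 contains 2×1000 (MM)
  979 contains 1×900 (CM)
  79 contains 1×50 (L)
  29 contains 2×10 (XX)
  9 contains 1×9 (IX)

MMCMLXXIX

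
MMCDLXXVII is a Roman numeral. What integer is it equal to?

MMCDLXXVII: M=1000, M=1000, CD=400, L=50, X=10, X=10, V=5, I=1, I=1
1000 + 1000 + 400 + 50 + 10 + 10 + 5 + 1 + 1 = 2477

2477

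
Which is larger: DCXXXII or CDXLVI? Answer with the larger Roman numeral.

DCXXXII = 632
CDXLVI = 446
632 is larger

DCXXXII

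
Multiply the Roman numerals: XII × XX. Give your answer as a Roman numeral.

XII = 12
XX = 20
12 × 20 = 240

CCXL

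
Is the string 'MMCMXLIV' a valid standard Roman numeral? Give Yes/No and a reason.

'MMCMXLIV': Check the rules: uses only the symbols I, V, X, L, C, D, M; no symbol is repeated more than three times in a row; V, L and D each appear at most once; the only places a smaller symbol precedes a larger one are the allowed subtractive pairs CM, XL, IV, the symbol right after such a pair (if any) is smaller than the pair's first symbol, and otherwise the values never increase from left to right. Value: M (1000) + M (1000) + CM (900) + XL (40) + IV (4) = 2944. So it is a valid standard Roman numeral.

Yes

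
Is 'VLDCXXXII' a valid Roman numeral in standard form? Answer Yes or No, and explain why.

'VLDCXXXII': Invalid subtractive combination: VL

No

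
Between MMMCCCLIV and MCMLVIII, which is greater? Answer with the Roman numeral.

MMMCCCLIV = 3354
MCMLVIII = 1958
3354 is larger

MMMCCCLIV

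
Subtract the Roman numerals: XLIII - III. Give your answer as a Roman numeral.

XLIII = 43
III = 3
43 - 3 = 40

XL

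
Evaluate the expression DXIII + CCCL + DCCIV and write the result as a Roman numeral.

DXIII = 513, CCCL = 350, DCCIV = 704
513 + 350 = 863
863 + 704 = 1567

MDLXVII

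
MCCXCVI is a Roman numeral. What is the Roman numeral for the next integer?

MCCXCVI = 1296; next is 1297

MCCXCVII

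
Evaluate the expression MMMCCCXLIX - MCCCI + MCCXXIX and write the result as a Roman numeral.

MMMCCCXLIX = 3349, MCCCI = 1301, MCCXXIX = 1229
3349 - 1301 = 2048
2048 + 1229 = 3277

MMMCCLXXVII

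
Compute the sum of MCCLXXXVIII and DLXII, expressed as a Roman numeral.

MCCLXXXVIII = 1288
DLXII = 562
1288 + 562 = 1850

MDCCCL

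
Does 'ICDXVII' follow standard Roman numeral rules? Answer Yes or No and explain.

'ICDXVII': Invalid subtractive combination: IC

No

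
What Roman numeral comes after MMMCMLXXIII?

MMMCMLXXIII = 3973, so the next integer is 3973 + 1 = 3974

MMMCMLXXIV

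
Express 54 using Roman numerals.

Convert 54 to Roman numerals:
  54 contains 1×50 (L)
  4 contains 1×4 (IV)

LIV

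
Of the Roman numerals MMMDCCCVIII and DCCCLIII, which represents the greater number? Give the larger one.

MMMDCCCVIII = 3808
DCCCLIII = 853
3808 is larger

MMMDCCCVIII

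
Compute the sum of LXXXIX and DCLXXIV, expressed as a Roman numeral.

LXXXIX = 89
DCLXXIV = 674
89 + 674 = 763

DCCLXIII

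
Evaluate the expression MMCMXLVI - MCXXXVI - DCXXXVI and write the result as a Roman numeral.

MMCMXLVI = 2946, MCXXXVI = 1136, DCXXXVI = 636
2946 - 1136 = 1810
1810 - 636 = 1174

MCLXXIV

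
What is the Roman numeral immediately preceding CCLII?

CCLII = 252; previous is 251

CCLI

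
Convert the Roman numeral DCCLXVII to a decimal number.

DCCLXVII: D=500, C=100, C=100, L=50, X=10, V=5, I=1, I=1
500 + 100 + 100 + 50 + 10 + 5 + 1 + 1 = 767

767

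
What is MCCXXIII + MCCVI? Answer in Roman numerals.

MCCXXIII = 1223
MCCVI = 1206
1223 + 1206 = 2429

MMCDXXIX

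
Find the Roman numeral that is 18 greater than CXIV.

CXIV = 114
114 + 18 = 132

CXXXII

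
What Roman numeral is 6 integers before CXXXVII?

CXXXVII = 137
137 - 6 = 131

CXXXI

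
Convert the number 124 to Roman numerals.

Convert 124 to Roman numerals:
  124 contains 1×100 (C)
  24 contains 2×10 (XX)
  4 contains 1×4 (IV)

CXXIV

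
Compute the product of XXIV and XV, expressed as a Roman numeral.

XXIV = 24
XV = 15
24 × 15 = 360

CCCLX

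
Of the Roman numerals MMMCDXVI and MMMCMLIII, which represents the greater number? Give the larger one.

MMMCDXVI = 3416
MMMCMLIII = 3953
3953 is larger

MMMCMLIII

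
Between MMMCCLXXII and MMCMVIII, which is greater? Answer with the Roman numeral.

MMMCCLXXII = 3272
MMCMVIII = 2908
3272 is larger

MMMCCLXXII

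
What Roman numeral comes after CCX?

CCX = 210; next is 211

CCXI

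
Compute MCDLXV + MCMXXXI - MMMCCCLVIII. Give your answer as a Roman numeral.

MCDLXV = 1465, MCMXXXI = 1931, MMMCCCLVIII = 3358
1465 + 1931 = 3396
3396 - 3358 = 38

XXXVIII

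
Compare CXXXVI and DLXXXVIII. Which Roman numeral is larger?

CXXXVI = 136
DLXXXVIII = 588
588 is larger

DLXXXVIII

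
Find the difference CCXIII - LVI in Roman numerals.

CCXIII = 213
LVI = 56
213 - 56 = 157

CLVII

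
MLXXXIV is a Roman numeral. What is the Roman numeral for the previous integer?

MLXXXIV = 1084; previous is 1083

MLXXXIII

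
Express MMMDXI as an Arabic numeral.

MMMDXI: M=1000, M=1000, M=1000, D=500, X=10, I=1
1000 + 1000 + 1000 + 500 + 10 + 1 = 3511

3511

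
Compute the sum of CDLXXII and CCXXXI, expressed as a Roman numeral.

CDLXXII = 472
CCXXXI = 231
472 + 231 = 703

DCCIII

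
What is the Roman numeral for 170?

Convert 170 to Roman numerals:
  170 contains 1×100 (C)
  70 contains 1×50 (L)
  20 contains 2×10 (XX)

CLXX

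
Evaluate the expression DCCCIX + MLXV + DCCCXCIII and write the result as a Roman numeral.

DCCCIX = 809, MLXV = 1065, DCCCXCIII = 893
809 + 1065 = 1874
1874 + 893 = 2767

MMDCCLXVII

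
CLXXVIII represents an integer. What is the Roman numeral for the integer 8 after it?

CLXXVIII = 178
178 + 8 = 186

CLXXXVI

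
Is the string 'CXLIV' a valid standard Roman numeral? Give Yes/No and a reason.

'CXLIV': Check the rules: uses only the symbols I, V, X, L, C, D, M; no symbol is repeated more than three times in a row; V, L and D each appear at most once; the only places a smaller symbol precedes a larger one are the allowed subtractive pairs XL, IV, the symbol right after such a pair (if any) is smaller than the pair's first symbol, and otherwise the values never increase from left to right. Value: C (100) + XL (40) + IV (4) = 144. So it is a valid standard Roman numeral.

Yes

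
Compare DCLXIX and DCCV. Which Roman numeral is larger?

DCLXIX = 669
DCCV = 705
705 is larger

DCCV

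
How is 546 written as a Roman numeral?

Convert 546 to Roman numerals:
  546 contains 1×500 (D)
  46 contains 1×40 (XL)
  6 contains 1×5 (V)
  1 contains 1×1 (I)

DXLVI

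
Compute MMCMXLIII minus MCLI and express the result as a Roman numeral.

MMCMXLIII = 2943
MCLI = 1151
2943 - 1151 = 1792

MDCCXCII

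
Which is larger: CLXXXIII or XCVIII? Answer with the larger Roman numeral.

CLXXXIII = 183
XCVIII = 98
183 is larger

CLXXXIII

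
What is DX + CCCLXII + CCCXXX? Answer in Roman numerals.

DX = 510, CCCLXII = 362, CCCXXX = 330
510 + 362 = 872
872 + 330 = 1202

MCCII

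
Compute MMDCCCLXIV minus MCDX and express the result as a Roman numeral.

MMDCCCLXIV = 2864
MCDX = 1410
2864 - 1410 = 1454

MCDLIV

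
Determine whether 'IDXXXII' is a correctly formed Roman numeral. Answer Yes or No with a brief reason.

'IDXXXII': Invalid subtractive combination: ID

No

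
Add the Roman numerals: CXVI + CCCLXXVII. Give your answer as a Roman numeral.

CXVI = 116
CCCLXXVII = 377
116 + 377 = 493

CDXCIII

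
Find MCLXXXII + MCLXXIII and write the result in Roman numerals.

MCLXXXII = 1182
MCLXXIII = 1173
1182 + 1173 = 2355

MMCCCLV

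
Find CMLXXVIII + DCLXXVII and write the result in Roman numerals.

CMLXXVIII = 978
DCLXXVII = 677
978 + 677 = 1655

MDCLV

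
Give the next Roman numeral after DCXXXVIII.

DCXXXVIII = 638; next is 639

DCXXXIX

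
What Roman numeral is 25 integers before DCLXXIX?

DCLXXIX = 679
679 - 25 = 654

DCLIV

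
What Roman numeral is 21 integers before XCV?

XCV = 95
95 - 21 = 74

LXXIV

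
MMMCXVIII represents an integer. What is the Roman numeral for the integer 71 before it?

MMMCXVIII = 3118
3118 - 71 = 3047

MMMXLVII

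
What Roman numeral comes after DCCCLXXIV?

DCCCLXXIV = 874, so the next integer is 874 + 1 = 875

DCCCLXXV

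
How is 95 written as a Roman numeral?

Convert 95 to Roman numerals:
  95 contains 1×90 (XC)
  5 contains 1×5 (V)

XCV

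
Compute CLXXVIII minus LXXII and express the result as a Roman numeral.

CLXXVIII = 178
LXXII = 72
178 - 72 = 106

CVI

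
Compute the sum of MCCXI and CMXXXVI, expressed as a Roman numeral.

MCCXI = 1211
CMXXXVI = 936
1211 + 936 = 2147

MMCXLVII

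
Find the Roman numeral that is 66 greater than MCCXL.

MCCXL = 1240
1240 + 66 = 1306

MCCCVI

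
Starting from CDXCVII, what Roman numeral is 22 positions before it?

CDXCVII = 497
497 - 22 = 475

CDLXXV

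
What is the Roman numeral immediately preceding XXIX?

XXIX = 29; previous is 28

XXVIII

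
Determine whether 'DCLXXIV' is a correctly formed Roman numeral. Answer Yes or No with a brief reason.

'DCLXXIV': Check the rules: uses only the symbols I, V, X, L, C, D, M; no symbol is repeated more than three times in a row; V, L and D each appear at most once; the only place a smaller symbol precedes a larger one is the allowed subtractive pair IV, the symbol right after such a pair (if any) is smaller than the pair's first symbol, and otherwise the values never increase from left to right. Value: D (500) + C (100) + L (50) + X (10) + X (10) + IV (4) = 674. So it is a valid standard Roman numeral.

Yes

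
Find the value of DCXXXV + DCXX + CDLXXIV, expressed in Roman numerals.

DCXXXV = 635, DCXX = 620, CDLXXIV = 474
635 + 620 = 1255
1255 + 474 = 1729

MDCCXXIX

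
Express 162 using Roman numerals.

Convert 162 to Roman numerals:
  162 contains 1×100 (C)
  62 contains 1×50 (L)
  12 contains 1×10 (X)
  2 contains 2×1 (II)

CLXII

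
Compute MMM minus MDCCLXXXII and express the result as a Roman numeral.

MMM = 3000
MDCCLXXXII = 1782
3000 - 1782 = 1218

MCCXVIII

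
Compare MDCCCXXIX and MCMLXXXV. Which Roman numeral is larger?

MDCCCXXIX = 1829
MCMLXXXV = 1985
1985 is larger

MCMLXXXV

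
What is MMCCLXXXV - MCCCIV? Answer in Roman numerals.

MMCCLXXXV = 2285
MCCCIV = 1304
2285 - 1304 = 981

CMLXXXI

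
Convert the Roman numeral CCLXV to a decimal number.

CCLXV: C=100, C=100, L=50, X=10, V=5
100 + 100 + 50 + 10 + 5 = 265

265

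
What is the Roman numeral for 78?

Convert 78 to Roman numerals:
  78 contains 1×50 (L)
  28 contains 2×10 (XX)
  8 contains 1×5 (V)
  3 contains 3×1 (III)

LXXVIII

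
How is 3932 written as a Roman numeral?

Convert 3932 to Roman numerals:
  3932 contains 3×1000 (MMM)
  932 contains 1×900 (CM)
  32 contains 3×10 (XXX)
  2 contains 2×1 (II)

MMMCMXXXII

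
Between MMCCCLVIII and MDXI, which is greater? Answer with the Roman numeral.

MMCCCLVIII = 2358
MDXI = 1511
2358 is larger

MMCCCLVIII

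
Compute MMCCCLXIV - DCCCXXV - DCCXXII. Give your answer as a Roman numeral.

MMCCCLXIV = 2364, DCCCXXV = 825, DCCXXII = 722
2364 - 825 = 1539
1539 - 722 = 817

DCCCXVII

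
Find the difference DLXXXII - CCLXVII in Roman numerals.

DLXXXII = 582
CCLXVII = 267
582 - 267 = 315

CCCXV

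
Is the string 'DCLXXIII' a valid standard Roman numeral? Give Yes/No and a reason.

'DCLXXIII': Check the rules: uses only the symbols I, V, X, L, C, D, M; no symbol is repeated more than three times in a row; V, L and D each appear at most once; no smaller symbol precedes a larger one (values never increase from left to right). Value: D (500) + C (100) + L (50) + X (10) + X (10) + I (1) + I (1) + I (1) = 673. So it is a valid standard Roman numeral.

Yes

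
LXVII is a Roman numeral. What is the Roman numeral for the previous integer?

LXVII = 67; previous is 66

LXVI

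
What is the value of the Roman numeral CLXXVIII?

CLXXVIII: C=100, L=50, X=10, X=10, V=5, I=1, I=1, I=1
100 + 50 + 10 + 10 + 5 + 1 + 1 + 1 = 178

178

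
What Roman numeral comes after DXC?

DXC = 590, so the next integer is 590 + 1 = 591

DXCI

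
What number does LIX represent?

LIX: L=50, IX=9
50 + 9 = 59

59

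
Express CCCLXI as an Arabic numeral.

CCCLXI: C=100, C=100, C=100, L=50, X=10, I=1
100 + 100 + 100 + 50 + 10 + 1 = 361

361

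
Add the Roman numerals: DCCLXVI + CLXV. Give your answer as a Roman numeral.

DCCLXVI = 766
CLXV = 165
766 + 165 = 931

CMXXXI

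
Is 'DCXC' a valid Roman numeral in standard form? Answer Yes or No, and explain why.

'DCXC': Check the rules: uses only the symbols I, V, X, L, C, D, M; no symbol is repeated more than three times in a row; V, L and D each appear at most once; the only place a smaller symbol precedes a larger one is the allowed subtractive pair XC, the symbol right after such a pair (if any) is smaller than the pair's first symbol, and otherwise the values never increase from left to right. Value: D (500) + C (100) + XC (90) = 690. So it is a valid standard Roman numeral.

Yes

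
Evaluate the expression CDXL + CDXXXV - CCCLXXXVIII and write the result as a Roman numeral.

CDXL = 440, CDXXXV = 435, CCCLXXXVIII = 388
440 + 435 = 875
875 - 388 = 487

CDLXXXVII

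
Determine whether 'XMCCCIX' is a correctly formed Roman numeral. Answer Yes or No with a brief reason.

'XMCCCIX': Invalid subtractive combination: XM

No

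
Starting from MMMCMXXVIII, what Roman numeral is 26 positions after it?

MMMCMXXVIII = 3928
3928 + 26 = 3954

MMMCMLIV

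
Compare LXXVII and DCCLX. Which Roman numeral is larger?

LXXVII = 77
DCCLX = 760
760 is larger

DCCLX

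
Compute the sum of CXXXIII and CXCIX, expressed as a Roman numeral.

CXXXIII = 133
CXCIX = 199
133 + 199 = 332

CCCXXXII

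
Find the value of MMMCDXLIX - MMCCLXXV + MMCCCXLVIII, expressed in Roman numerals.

MMMCDXLIX = 3449, MMCCLXXV = 2275, MMCCCXLVIII = 2348
3449 - 2275 = 1174
1174 + 2348 = 3522

MMMDXXII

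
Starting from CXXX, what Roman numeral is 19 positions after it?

CXXX = 130
130 + 19 = 149

CXLIX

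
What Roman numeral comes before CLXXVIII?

CLXXVIII = 178, so the previous integer is 178 - 1 = 177

CLXXVII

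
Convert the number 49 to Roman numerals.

Convert 49 to Roman numerals:
  49 contains 1×40 (XL)
  9 contains 1×9 (IX)

XLIX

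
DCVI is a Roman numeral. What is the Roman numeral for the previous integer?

DCVI = 606; previous is 605

DCV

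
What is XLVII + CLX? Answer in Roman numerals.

XLVII = 47
CLX = 160
47 + 160 = 207

CCVII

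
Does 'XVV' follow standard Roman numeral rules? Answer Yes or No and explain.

'XVV': V should not appear more than once

No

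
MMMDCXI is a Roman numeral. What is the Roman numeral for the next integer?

MMMDCXI = 3611; next is 3612

MMMDCXII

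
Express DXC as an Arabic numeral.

DXC: D=500, XC=90
500 + 90 = 590

590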